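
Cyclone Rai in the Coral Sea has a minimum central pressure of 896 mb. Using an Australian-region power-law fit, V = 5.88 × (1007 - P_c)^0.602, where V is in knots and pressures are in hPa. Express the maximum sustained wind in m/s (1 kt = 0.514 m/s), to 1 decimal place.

51.5 m/s

ΔP = 1007 − 896 = 111 mb.
V ≈ 5.88 × 111^0.602 = 5.88 × 17.033 ≈ 100.152 kt.
100.152 × 0.514 ≈ 51.48 m/s → 51.5 m/s.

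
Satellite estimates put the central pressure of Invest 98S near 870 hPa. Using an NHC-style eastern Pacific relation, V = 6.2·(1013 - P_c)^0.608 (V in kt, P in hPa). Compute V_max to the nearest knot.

ΔP = 1013 − 870 = 143 hPa.
143^0.608 ≈ 20.438.
V ≈ 6.2 × 20.438 ≈ 126.7 kt.

127 kt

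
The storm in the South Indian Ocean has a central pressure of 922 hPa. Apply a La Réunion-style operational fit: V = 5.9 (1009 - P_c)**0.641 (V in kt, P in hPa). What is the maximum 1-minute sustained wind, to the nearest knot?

103 kt

ΔP = 1009 − 922 = 87 hPa.
87^0.641 ≈ 17.508.
V ≈ 5.9 × 17.508 ≈ 103.3 kt.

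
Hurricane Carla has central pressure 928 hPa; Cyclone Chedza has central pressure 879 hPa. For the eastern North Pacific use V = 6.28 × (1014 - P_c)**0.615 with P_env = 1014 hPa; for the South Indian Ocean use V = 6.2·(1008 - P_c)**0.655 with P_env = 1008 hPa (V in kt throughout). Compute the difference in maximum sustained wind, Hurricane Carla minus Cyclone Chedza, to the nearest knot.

Hurricane Carla: ΔP = 86; V ≈ 6.28 × 86^0.615 ≈ 97.20 kt.
Cyclone Chedza: ΔP = 129; V ≈ 6.2 × 129^0.655 ≈ 149.56 kt.
Difference ≈ 97.20 − 149.56 = -52.36 → -52 kt.

-52 kt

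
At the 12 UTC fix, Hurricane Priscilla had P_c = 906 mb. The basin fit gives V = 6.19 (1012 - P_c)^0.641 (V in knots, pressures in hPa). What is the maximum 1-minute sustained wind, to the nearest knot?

ΔP = 1012 − 906 = 106 mb.
106^0.641 ≈ 19.871.
V ≈ 6.19 × 19.871 ≈ 123.0 kt.

123 kt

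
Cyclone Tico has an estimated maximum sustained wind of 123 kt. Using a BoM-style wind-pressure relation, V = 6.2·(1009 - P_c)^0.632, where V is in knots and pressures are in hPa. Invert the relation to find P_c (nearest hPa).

896 hPa

ΔP = (V / 6.2)^(1/0.632) = (123/6.2)^1.582.
123/6.2 = 19.839; 19.839^1.582 ≈ 112.99 hPa.
P_c = 1009 − 112.99 = 896.01 ≈ 896 hPa.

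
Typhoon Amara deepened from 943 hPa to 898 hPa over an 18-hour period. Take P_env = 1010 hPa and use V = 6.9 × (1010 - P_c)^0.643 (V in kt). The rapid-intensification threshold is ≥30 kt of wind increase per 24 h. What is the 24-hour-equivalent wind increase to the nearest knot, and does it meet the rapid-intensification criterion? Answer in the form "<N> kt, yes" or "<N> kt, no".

V₁: ΔP = 67, V ≈ 6.9 × 67^0.643 ≈ 103.04 kt.
V₂: ΔP = 112, V ≈ 6.9 × 112^0.643 ≈ 143.38 kt.
ΔV over 18 h = 40.34 kt → 24 h equivalent = 40.34 × 24/18 ≈ 53.79 kt.
54 kt ≥ 30 kt ⇒ rapid intensification.

54 kt, yes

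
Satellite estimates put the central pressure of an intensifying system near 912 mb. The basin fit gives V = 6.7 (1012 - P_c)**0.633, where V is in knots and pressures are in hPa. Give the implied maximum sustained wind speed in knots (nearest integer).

124 kt

ΔP = 1012 − 912 = 100 mb.
100^0.633 ≈ 18.450.
V ≈ 6.7 × 18.450 ≈ 123.6 kt.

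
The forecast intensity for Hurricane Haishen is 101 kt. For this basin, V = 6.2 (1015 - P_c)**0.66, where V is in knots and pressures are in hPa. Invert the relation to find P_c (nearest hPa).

946 hPa

ΔP = (V / 6.2)^(1/0.66) = (101/6.2)^1.515.
101/6.2 = 16.290; 16.290^1.515 ≈ 68.59 hPa.
P_c = 1015 − 68.59 = 946.41 ≈ 946 hPa.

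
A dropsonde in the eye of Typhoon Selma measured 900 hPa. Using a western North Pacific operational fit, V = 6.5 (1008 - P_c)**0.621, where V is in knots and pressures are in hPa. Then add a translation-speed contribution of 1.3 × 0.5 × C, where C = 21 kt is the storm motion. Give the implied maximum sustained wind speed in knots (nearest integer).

ΔP = 1008 − 900 = 108 hPa.
108^0.621 ≈ 18.313.
V ≈ 6.5 × 18.313 ≈ 119.0 kt.
Translation term: 1.3 × 0.5 × 21 = 13.65 kt.
Corrected V ≈ 132.65 kt → 133 kt.

133 kt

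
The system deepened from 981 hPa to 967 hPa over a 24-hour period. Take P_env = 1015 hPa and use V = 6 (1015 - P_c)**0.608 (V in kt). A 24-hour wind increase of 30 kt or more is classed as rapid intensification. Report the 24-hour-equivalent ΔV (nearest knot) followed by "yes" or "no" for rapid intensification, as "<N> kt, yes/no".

12 kt, no

V₁: ΔP = 34, V ≈ 6 × 34^0.608 ≈ 51.20 kt.
V₂: ΔP = 48, V ≈ 6 × 48^0.608 ≈ 63.15 kt.
ΔV over 24 h = 11.95 kt → 24 h equivalent = 11.95 × 24/24 ≈ 11.95 kt.
12 kt < 30 kt ⇒ not rapid intensification.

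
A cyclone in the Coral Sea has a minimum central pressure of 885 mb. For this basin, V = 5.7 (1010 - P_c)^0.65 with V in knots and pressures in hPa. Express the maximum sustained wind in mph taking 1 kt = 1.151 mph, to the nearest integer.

ΔP = 1010 − 885 = 125 mb.
V ≈ 5.7 × 125^0.65 = 5.7 × 23.067 ≈ 131.482 kt.
131.482 × 1.151 ≈ 151.34 mph → 151 mph.

151 mph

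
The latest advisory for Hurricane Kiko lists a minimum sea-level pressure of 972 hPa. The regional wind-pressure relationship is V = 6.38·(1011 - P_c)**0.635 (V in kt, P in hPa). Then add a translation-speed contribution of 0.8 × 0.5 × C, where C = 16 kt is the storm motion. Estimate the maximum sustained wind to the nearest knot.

ΔP = 1011 − 972 = 39 hPa.
39^0.635 ≈ 10.241.
V ≈ 6.38 × 10.241 ≈ 65.3 kt.
Translation term: 0.8 × 0.5 × 16 = 6.4 kt.
Corrected V ≈ 71.7 kt → 72 kt.

72 kt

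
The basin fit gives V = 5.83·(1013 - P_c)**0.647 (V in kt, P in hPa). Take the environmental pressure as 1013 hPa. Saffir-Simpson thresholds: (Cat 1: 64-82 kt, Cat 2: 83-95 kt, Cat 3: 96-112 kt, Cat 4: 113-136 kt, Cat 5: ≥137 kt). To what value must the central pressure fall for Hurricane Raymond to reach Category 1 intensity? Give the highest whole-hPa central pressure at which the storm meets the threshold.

Category 1 begins at V = 64 kt.
Required ΔP = (64/5.83)^(1/0.647) = 10.978^1.546 ≈ 40.57 hPa.
P_c ≤ 1013 − 40.57 = 972.43, so the highest integer P_c is 972 hPa.

972 hPa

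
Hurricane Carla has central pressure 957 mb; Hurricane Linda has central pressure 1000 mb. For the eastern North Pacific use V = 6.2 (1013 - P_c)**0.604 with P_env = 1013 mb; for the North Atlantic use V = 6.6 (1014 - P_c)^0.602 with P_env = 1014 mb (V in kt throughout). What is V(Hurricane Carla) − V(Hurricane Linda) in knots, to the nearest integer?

38 kt

Hurricane Carla: ΔP = 56; V ≈ 6.2 × 56^0.604 ≈ 70.52 kt.
Hurricane Linda: ΔP = 14; V ≈ 6.6 × 14^0.602 ≈ 32.32 kt.
Difference ≈ 70.52 − 32.32 = 38.20 → 38 kt.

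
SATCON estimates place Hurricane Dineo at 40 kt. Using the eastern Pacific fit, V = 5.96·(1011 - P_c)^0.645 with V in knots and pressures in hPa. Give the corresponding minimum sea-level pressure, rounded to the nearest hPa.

992 hPa

ΔP = (V / 5.96)^(1/0.645) = (40/5.96)^1.550.
40/5.96 = 6.711; 6.711^1.550 ≈ 19.14 hPa.
P_c = 1011 − 19.14 = 991.86 ≈ 992 hPa.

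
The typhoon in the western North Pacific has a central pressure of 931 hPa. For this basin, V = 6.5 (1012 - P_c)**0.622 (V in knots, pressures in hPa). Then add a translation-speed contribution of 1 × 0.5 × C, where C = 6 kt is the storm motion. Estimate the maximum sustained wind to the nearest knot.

ΔP = 1012 − 931 = 81 hPa.
81^0.622 ≈ 15.384.
V ≈ 6.5 × 15.384 ≈ 100.0 kt.
Translation term: 1 × 0.5 × 6 = 3 kt.
Corrected V ≈ 103 kt → 103 kt.

103 kt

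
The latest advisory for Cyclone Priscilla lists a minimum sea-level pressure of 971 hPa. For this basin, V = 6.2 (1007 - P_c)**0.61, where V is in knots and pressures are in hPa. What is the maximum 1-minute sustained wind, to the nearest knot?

55 kt

ΔP = 1007 − 971 = 36 hPa.
36^0.61 ≈ 8.899.
V ≈ 6.2 × 8.899 ≈ 55.2 kt.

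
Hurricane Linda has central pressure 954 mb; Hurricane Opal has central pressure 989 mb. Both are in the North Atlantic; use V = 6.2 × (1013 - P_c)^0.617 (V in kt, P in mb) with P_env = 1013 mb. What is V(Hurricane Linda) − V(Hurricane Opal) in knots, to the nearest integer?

33 kt

Hurricane Linda: ΔP = 59; V ≈ 6.2 × 59^0.617 ≈ 76.74 kt.
Hurricane Opal: ΔP = 24; V ≈ 6.2 × 24^0.617 ≈ 44.05 kt.
Difference ≈ 76.74 − 44.05 = 32.69 → 33 kt.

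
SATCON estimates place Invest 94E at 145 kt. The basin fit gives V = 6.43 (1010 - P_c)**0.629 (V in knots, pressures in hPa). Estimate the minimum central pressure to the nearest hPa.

868 hPa

ΔP = (V / 6.43)^(1/0.629) = (145/6.43)^1.590.
145/6.43 = 22.551; 22.551^1.590 ≈ 141.67 hPa.
P_c = 1010 − 141.67 = 868.33 ≈ 868 hPa.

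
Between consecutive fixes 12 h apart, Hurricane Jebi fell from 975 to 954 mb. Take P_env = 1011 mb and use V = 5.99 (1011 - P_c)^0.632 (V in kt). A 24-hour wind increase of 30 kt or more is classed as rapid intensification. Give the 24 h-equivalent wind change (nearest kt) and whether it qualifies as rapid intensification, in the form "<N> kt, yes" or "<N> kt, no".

V₁: ΔP = 36, V ≈ 5.99 × 36^0.632 ≈ 57.68 kt.
V₂: ΔP = 57, V ≈ 5.99 × 57^0.632 ≈ 77.12 kt.
ΔV over 12 h = 19.44 kt → 24 h equivalent = 19.44 × 24/12 ≈ 38.88 kt.
39 kt ≥ 30 kt ⇒ rapid intensification.

39 kt, yes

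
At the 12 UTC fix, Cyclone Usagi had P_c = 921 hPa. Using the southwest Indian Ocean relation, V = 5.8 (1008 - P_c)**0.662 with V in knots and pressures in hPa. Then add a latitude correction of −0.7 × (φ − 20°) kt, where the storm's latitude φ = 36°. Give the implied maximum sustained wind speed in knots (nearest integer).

ΔP = 1008 − 921 = 87 hPa.
87^0.662 ≈ 19.229.
V ≈ 5.8 × 19.229 ≈ 111.5 kt.
Latitude correction: −0.7 × (36 − 20) = -11.2 kt.
Corrected V ≈ 100.3 kt → 100 kt.

100 kt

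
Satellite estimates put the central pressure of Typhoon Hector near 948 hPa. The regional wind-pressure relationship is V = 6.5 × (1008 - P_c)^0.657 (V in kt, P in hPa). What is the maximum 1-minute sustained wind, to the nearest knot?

96 kt

ΔP = 1008 − 948 = 60 hPa.
60^0.657 ≈ 14.731.
V ≈ 6.5 × 14.731 ≈ 95.8 kt.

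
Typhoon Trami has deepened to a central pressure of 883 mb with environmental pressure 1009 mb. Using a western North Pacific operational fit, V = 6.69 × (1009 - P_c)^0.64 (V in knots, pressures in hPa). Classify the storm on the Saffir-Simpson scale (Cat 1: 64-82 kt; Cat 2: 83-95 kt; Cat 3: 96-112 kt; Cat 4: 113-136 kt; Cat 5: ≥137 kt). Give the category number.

ΔP = 1009 − 883 = 126 mb.
V ≈ 6.69 × 126^0.64 = 6.69 × 22.09 ≈ 148 kt.
148 kt falls in the Category 5 band.

5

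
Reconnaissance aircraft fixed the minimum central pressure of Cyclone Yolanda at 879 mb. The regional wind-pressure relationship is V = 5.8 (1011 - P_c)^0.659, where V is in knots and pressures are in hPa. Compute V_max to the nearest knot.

ΔP = 1011 − 879 = 132 mb.
132^0.659 ≈ 24.972.
V ≈ 5.8 × 24.972 ≈ 144.8 kt.

145 kt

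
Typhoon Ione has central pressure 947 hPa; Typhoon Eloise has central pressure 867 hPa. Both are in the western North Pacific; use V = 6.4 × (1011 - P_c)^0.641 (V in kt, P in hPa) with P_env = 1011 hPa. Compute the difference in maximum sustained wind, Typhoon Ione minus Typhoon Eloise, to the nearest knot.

Typhoon Ione: ΔP = 64; V ≈ 6.4 × 64^0.641 ≈ 92.03 kt.
Typhoon Eloise: ΔP = 144; V ≈ 6.4 × 144^0.641 ≈ 154.77 kt.
Difference ≈ 92.03 − 154.77 = -62.74 → -63 kt.

-63 kt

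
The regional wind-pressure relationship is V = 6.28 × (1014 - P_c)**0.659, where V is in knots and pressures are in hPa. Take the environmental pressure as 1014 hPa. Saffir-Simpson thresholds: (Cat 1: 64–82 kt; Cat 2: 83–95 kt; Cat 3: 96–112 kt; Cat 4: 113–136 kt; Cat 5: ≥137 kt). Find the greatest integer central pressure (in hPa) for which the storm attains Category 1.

980 hPa

Category 1 begins at V = 64 kt.
Required ΔP = (64/6.28)^(1/0.659) = 10.191^1.517 ≈ 33.88 hPa.
P_c ≤ 1014 − 33.88 = 980.12, so the highest integer P_c is 980 hPa.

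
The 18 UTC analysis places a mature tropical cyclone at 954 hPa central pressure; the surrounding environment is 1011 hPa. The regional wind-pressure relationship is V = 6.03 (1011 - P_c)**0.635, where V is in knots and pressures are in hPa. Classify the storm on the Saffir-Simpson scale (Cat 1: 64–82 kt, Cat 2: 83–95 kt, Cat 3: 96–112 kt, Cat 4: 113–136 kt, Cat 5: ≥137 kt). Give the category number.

1

ΔP = 1011 − 954 = 57 hPa.
V ≈ 6.03 × 57^0.635 = 6.03 × 13.03 ≈ 79 kt.
79 kt falls in the Category 1 band.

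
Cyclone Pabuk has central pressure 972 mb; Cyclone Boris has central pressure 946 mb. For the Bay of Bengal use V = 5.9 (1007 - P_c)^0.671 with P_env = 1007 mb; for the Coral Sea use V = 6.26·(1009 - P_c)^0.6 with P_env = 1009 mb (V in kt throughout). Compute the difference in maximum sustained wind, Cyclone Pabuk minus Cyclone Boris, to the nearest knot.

-11 kt

Cyclone Pabuk: ΔP = 35; V ≈ 5.9 × 35^0.671 ≈ 64.11 kt.
Cyclone Boris: ΔP = 63; V ≈ 6.26 × 63^0.6 ≈ 75.19 kt.
Difference ≈ 64.11 − 75.19 = -11.08 → -11 kt.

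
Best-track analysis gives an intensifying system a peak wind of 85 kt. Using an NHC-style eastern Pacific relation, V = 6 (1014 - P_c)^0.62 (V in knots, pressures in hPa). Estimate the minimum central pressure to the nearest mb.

942 mb

ΔP = (V / 6)^(1/0.62) = (85/6)^1.613.
85/6 = 14.167; 14.167^1.613 ≈ 71.93 mb.
P_c = 1014 − 71.93 = 942.07 ≈ 942 mb.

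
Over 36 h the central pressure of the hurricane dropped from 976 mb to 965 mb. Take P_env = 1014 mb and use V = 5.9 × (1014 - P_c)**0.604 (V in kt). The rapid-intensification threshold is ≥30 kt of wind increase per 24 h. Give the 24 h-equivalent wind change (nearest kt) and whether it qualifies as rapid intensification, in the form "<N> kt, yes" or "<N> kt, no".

V₁: ΔP = 38, V ≈ 5.9 × 38^0.604 ≈ 53.09 kt.
V₂: ΔP = 49, V ≈ 5.9 × 49^0.604 ≈ 61.91 kt.
ΔV over 36 h = 8.82 kt → 24 h equivalent = 8.82 × 24/36 ≈ 5.88 kt.
6 kt < 30 kt ⇒ not rapid intensification.

6 kt, no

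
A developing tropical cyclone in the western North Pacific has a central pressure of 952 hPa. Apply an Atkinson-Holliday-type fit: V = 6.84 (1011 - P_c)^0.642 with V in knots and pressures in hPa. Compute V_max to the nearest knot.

94 kt

ΔP = 1011 − 952 = 59 hPa.
59^0.642 ≈ 13.705.
V ≈ 6.84 × 13.705 ≈ 93.7 kt.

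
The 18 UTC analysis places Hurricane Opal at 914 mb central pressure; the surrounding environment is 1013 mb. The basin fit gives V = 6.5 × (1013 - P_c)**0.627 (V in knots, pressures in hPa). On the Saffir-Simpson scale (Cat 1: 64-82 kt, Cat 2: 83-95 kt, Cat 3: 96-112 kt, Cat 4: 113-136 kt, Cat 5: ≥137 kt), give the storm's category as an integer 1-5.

ΔP = 1013 − 914 = 99 mb.
V ≈ 6.5 × 99^0.627 = 6.5 × 17.83 ≈ 116 kt.
116 kt falls in the Category 4 band.

4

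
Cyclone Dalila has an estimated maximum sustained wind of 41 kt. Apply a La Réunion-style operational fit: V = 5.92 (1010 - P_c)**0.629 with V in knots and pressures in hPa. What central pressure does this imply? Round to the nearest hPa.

988 hPa

ΔP = (V / 5.92)^(1/0.629) = (41/5.92)^1.590.
41/5.92 = 6.926; 6.926^1.590 ≈ 21.69 hPa.
P_c = 1010 − 21.69 = 988.31 ≈ 988 hPa.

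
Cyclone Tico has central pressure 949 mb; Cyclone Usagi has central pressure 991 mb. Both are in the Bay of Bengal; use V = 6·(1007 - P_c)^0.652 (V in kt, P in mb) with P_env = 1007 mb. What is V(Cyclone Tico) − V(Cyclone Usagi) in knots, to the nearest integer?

48 kt

Cyclone Tico: ΔP = 58; V ≈ 6 × 58^0.652 ≈ 84.70 kt.
Cyclone Usagi: ΔP = 16; V ≈ 6 × 16^0.652 ≈ 36.58 kt.
Difference ≈ 84.70 − 36.58 = 48.12 → 48 kt.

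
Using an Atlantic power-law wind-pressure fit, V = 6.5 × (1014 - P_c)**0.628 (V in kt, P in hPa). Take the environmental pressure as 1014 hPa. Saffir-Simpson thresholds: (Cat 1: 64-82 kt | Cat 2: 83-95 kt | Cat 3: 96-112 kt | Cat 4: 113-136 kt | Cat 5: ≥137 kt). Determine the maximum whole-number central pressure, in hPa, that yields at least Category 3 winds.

Category 3 begins at V = 96 kt.
Required ΔP = (96/6.5)^(1/0.628) = 14.769^1.592 ≈ 72.78 hPa.
P_c ≤ 1014 − 72.78 = 941.22, so the highest integer P_c is 941 hPa.

941 hPa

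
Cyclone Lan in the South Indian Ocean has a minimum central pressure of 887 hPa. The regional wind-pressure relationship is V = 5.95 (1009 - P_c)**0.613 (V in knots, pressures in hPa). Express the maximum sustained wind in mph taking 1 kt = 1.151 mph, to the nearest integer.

130 mph

ΔP = 1009 − 887 = 122 hPa.
V ≈ 5.95 × 122^0.613 = 5.95 × 19.008 ≈ 113.098 kt.
113.098 × 1.151 ≈ 130.18 mph → 130 mph.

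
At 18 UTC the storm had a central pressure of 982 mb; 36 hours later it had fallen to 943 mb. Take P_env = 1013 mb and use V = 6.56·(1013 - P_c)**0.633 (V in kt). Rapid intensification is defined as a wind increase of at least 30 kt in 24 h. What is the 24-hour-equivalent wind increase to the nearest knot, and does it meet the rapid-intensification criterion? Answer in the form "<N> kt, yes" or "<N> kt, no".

V₁: ΔP = 31, V ≈ 6.56 × 31^0.633 ≈ 57.67 kt.
V₂: ΔP = 70, V ≈ 6.56 × 70^0.633 ≈ 96.57 kt.
ΔV over 36 h = 38.90 kt → 24 h equivalent = 38.90 × 24/36 ≈ 25.93 kt.
26 kt < 30 kt ⇒ not rapid intensification.

26 kt, no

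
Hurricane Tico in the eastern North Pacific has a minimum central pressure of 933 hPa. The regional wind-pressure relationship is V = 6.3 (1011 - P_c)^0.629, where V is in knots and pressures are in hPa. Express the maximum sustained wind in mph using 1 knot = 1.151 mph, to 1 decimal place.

112.3 mph

ΔP = 1011 − 933 = 78 hPa.
V ≈ 6.3 × 78^0.629 = 6.3 × 15.493 ≈ 97.604 kt.
97.604 × 1.151 ≈ 112.34 mph → 112.3 mph.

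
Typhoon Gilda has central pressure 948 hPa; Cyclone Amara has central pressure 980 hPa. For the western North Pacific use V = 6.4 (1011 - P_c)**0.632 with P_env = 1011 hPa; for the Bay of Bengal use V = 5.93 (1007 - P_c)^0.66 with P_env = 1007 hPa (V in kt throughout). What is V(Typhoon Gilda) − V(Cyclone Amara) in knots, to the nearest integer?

36 kt

Typhoon Gilda: ΔP = 63; V ≈ 6.4 × 63^0.632 ≈ 87.77 kt.
Cyclone Amara: ΔP = 27; V ≈ 5.93 × 27^0.66 ≈ 52.21 kt.
Difference ≈ 87.77 − 52.21 = 35.56 → 36 kt.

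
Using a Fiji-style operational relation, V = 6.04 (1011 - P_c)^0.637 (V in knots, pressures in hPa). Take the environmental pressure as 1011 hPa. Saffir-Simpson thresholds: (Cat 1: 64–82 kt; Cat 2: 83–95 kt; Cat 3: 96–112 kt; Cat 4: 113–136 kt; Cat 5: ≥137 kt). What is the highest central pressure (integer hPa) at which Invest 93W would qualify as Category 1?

Category 1 begins at V = 64 kt.
Required ΔP = (64/6.04)^(1/0.637) = 10.596^1.570 ≈ 40.68 hPa.
P_c ≤ 1011 − 40.68 = 970.32, so the highest integer P_c is 970 hPa.

970 hPa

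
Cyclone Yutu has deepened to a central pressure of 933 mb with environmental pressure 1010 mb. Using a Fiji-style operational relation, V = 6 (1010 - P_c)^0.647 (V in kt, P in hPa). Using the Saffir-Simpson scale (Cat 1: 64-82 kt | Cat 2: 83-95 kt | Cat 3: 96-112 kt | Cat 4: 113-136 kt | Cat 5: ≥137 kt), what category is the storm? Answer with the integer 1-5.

ΔP = 1010 − 933 = 77 mb.
V ≈ 6 × 77^0.647 = 6 × 16.62 ≈ 100 kt.
100 kt falls in the Category 3 band.

3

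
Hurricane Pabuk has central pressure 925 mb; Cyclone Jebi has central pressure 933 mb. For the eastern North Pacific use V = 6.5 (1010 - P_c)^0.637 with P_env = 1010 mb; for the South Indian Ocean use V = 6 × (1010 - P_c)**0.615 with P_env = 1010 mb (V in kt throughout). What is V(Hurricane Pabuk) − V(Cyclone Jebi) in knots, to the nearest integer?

Hurricane Pabuk: ΔP = 85; V ≈ 6.5 × 85^0.637 ≈ 110.14 kt.
Cyclone Jebi: ΔP = 77; V ≈ 6 × 77^0.615 ≈ 86.76 kt.
Difference ≈ 110.14 − 86.76 = 23.38 → 23 kt.

23 kt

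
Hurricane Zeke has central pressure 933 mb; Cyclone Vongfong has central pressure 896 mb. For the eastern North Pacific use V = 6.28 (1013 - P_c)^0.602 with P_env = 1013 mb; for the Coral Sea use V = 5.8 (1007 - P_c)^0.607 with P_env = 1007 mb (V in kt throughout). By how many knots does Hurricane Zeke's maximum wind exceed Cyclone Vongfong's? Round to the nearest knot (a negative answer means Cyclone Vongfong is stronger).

-13 kt

Hurricane Zeke: ΔP = 80; V ≈ 6.28 × 80^0.602 ≈ 87.83 kt.
Cyclone Vongfong: ΔP = 111; V ≈ 5.8 × 111^0.607 ≈ 101.14 kt.
Difference ≈ 87.83 − 101.14 = -13.31 → -13 kt.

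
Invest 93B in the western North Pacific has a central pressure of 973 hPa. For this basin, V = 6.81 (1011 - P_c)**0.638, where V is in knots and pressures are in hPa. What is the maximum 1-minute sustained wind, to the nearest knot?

69 kt

ΔP = 1011 − 973 = 38 hPa.
38^0.638 ≈ 10.184.
V ≈ 6.81 × 10.184 ≈ 69.4 kt.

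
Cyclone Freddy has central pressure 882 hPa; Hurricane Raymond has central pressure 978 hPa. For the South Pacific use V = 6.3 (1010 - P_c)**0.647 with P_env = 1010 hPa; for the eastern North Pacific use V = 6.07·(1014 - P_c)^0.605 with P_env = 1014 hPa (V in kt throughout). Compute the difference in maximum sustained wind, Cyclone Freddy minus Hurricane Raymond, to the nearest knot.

Cyclone Freddy: ΔP = 128; V ≈ 6.3 × 128^0.647 ≈ 145.45 kt.
Hurricane Raymond: ΔP = 36; V ≈ 6.07 × 36^0.605 ≈ 53.06 kt.
Difference ≈ 145.45 − 53.06 = 92.39 → 92 kt.

92 kt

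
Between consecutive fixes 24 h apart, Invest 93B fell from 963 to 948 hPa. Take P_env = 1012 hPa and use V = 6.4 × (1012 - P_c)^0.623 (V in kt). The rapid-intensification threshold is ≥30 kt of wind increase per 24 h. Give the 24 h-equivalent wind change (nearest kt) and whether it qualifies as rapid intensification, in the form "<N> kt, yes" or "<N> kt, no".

13 kt, no

V₁: ΔP = 49, V ≈ 6.4 × 49^0.623 ≈ 72.31 kt.
V₂: ΔP = 64, V ≈ 6.4 × 64^0.623 ≈ 85.39 kt.
ΔV over 24 h = 13.08 kt → 24 h equivalent = 13.08 × 24/24 ≈ 13.08 kt.
13 kt < 30 kt ⇒ not rapid intensification.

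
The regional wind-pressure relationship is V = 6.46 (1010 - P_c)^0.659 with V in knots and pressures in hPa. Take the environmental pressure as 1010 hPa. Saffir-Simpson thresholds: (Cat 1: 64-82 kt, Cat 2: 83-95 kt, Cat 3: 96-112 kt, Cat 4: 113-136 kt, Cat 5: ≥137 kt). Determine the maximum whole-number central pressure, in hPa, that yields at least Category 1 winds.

977 hPa

Category 1 begins at V = 64 kt.
Required ΔP = (64/6.46)^(1/0.659) = 9.907^1.517 ≈ 32.46 hPa.
P_c ≤ 1010 − 32.46 = 977.54, so the highest integer P_c is 977 hPa.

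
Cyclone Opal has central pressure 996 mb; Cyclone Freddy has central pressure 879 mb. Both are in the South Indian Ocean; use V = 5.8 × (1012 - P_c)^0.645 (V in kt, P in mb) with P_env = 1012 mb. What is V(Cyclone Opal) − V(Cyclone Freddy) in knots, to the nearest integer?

-101 kt

Cyclone Opal: ΔP = 16; V ≈ 5.8 × 16^0.645 ≈ 34.68 kt.
Cyclone Freddy: ΔP = 133; V ≈ 5.8 × 133^0.645 ≈ 135.93 kt.
Difference ≈ 34.68 − 135.93 = -101.25 → -101 kt.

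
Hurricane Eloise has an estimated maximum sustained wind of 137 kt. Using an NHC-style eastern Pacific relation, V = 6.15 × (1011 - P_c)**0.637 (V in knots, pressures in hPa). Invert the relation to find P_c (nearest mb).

880 mb

ΔP = (V / 6.15)^(1/0.637) = (137/6.15)^1.570.
137/6.15 = 22.276; 22.276^1.570 ≈ 130.60 mb.
P_c = 1011 − 130.60 = 880.40 ≈ 880 mb.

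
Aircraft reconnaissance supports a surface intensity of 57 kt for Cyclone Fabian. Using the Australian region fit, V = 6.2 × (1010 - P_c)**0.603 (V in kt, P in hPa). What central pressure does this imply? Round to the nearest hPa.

970 hPa

ΔP = (V / 6.2)^(1/0.603) = (57/6.2)^1.658.
57/6.2 = 9.194; 9.194^1.658 ≈ 39.61 hPa.
P_c = 1010 − 39.61 = 970.39 ≈ 970 hPa.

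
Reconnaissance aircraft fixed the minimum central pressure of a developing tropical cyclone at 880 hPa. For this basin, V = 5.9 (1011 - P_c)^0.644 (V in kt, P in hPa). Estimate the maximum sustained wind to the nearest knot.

136 kt

ΔP = 1011 − 880 = 131 hPa.
131^0.644 ≈ 23.095.
V ≈ 5.9 × 23.095 ≈ 136.3 kt.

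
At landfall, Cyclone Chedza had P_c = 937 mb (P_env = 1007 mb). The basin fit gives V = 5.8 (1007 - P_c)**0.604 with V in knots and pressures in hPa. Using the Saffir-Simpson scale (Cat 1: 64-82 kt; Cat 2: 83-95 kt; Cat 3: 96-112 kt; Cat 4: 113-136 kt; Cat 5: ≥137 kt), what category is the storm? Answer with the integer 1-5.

ΔP = 1007 − 937 = 70 mb.
V ≈ 5.8 × 70^0.604 = 5.8 × 13.01 ≈ 75 kt.
75 kt falls in the Category 1 band.

1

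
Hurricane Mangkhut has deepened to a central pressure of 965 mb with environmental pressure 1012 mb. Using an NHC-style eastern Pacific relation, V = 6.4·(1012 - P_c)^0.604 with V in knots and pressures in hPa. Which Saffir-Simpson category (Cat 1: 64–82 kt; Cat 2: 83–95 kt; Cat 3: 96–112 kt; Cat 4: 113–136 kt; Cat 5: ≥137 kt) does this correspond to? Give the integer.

ΔP = 1012 − 965 = 47 mb.
V ≈ 6.4 × 47^0.604 = 6.4 × 10.23 ≈ 65 kt.
65 kt falls in the Category 1 band.

1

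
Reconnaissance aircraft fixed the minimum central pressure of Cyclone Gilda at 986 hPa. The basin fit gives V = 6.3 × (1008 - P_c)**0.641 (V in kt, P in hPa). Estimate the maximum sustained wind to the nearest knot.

ΔP = 1008 − 986 = 22 hPa.
22^0.641 ≈ 7.253.
V ≈ 6.3 × 7.253 ≈ 45.7 kt.

46 kt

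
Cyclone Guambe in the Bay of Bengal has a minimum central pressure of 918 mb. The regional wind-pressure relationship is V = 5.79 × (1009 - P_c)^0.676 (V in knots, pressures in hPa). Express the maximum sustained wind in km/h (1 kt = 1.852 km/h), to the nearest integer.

ΔP = 1009 − 918 = 91 mb.
V ≈ 5.79 × 91^0.676 = 5.79 × 21.101 ≈ 122.177 kt.
122.177 × 1.852 ≈ 226.27 km/h → 226 km/h.

226 km/h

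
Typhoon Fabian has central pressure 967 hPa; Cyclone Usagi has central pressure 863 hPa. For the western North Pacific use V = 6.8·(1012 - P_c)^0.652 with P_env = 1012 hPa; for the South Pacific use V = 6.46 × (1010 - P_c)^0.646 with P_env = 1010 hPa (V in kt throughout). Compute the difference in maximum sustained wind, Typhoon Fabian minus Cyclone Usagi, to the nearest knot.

Typhoon Fabian: ΔP = 45; V ≈ 6.8 × 45^0.652 ≈ 81.36 kt.
Cyclone Usagi: ΔP = 147; V ≈ 6.46 × 147^0.646 ≈ 162.30 kt.
Difference ≈ 81.36 − 162.30 = -80.94 → -81 kt.

-81 kt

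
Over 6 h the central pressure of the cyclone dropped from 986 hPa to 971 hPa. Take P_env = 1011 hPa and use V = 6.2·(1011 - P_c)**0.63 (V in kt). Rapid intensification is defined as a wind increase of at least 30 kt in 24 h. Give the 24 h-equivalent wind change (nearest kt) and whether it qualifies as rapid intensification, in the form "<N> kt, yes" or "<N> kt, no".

65 kt, yes

V₁: ΔP = 25, V ≈ 6.2 × 25^0.63 ≈ 47.11 kt.
V₂: ΔP = 40, V ≈ 6.2 × 40^0.63 ≈ 63.34 kt.
ΔV over 6 h = 16.23 kt → 24 h equivalent = 16.23 × 24/6 ≈ 64.92 kt.
65 kt ≥ 30 kt ⇒ rapid intensification.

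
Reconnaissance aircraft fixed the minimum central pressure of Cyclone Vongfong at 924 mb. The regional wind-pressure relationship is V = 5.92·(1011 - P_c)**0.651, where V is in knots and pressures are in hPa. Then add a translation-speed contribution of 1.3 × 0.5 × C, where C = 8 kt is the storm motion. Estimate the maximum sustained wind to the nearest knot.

ΔP = 1011 − 924 = 87 mb.
87^0.651 ≈ 18.307.
V ≈ 5.92 × 18.307 ≈ 108.4 kt.
Translation term: 1.3 × 0.5 × 8 = 5.2 kt.
Corrected V ≈ 113.6 kt → 114 kt.

114 kt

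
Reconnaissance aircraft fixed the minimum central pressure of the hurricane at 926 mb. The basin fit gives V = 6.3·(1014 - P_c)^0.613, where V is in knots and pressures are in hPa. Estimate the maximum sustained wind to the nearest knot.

ΔP = 1014 − 926 = 88 mb.
88^0.613 ≈ 15.559.
V ≈ 6.3 × 15.559 ≈ 98.0 kt.

98 kt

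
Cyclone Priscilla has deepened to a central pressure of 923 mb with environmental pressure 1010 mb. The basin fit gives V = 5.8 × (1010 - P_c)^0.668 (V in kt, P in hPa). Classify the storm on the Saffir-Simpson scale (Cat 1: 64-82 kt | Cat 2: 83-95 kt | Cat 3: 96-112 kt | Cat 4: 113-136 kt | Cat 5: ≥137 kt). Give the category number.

ΔP = 1010 − 923 = 87 mb.
V ≈ 5.8 × 87^0.668 = 5.8 × 19.75 ≈ 115 kt.
115 kt falls in the Category 4 band.

4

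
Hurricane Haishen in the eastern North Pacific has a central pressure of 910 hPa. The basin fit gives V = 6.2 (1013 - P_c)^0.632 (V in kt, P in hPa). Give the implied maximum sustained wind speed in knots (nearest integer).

116 kt

ΔP = 1013 − 910 = 103 hPa.
103^0.632 ≈ 18.712.
V ≈ 6.2 × 18.712 ≈ 116.0 kt.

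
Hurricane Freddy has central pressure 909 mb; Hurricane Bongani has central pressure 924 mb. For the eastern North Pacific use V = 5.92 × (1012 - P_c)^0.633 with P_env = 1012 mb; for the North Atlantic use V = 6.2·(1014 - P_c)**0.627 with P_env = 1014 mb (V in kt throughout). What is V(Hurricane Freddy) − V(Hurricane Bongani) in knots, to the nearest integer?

Hurricane Freddy: ΔP = 103; V ≈ 5.92 × 103^0.633 ≈ 111.29 kt.
Hurricane Bongani: ΔP = 90; V ≈ 6.2 × 90^0.627 ≈ 104.16 kt.
Difference ≈ 111.29 − 104.16 = 7.13 → 7 kt.

7 kt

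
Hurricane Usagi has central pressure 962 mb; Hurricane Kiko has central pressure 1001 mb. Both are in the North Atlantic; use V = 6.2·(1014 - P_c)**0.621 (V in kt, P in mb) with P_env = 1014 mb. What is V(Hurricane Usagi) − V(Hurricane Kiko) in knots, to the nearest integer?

42 kt

Hurricane Usagi: ΔP = 52; V ≈ 6.2 × 52^0.621 ≈ 72.12 kt.
Hurricane Kiko: ΔP = 13; V ≈ 6.2 × 13^0.621 ≈ 30.49 kt.
Difference ≈ 72.12 − 30.49 = 41.63 → 42 kt.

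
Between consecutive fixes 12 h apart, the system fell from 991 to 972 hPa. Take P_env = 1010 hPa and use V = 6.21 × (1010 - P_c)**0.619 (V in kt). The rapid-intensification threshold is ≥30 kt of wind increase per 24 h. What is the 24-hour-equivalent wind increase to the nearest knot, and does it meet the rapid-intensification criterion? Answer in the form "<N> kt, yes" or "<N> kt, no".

41 kt, yes

V₁: ΔP = 19, V ≈ 6.21 × 19^0.619 ≈ 38.43 kt.
V₂: ΔP = 38, V ≈ 6.21 × 38^0.619 ≈ 59.02 kt.
ΔV over 12 h = 20.59 kt → 24 h equivalent = 20.59 × 24/12 ≈ 41.18 kt.
41 kt ≥ 30 kt ⇒ rapid intensification.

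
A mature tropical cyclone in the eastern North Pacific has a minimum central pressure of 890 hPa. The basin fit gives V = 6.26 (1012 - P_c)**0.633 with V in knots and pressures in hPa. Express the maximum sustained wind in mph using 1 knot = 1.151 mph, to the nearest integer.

151 mph

ΔP = 1012 − 890 = 122 hPa.
V ≈ 6.26 × 122^0.633 = 6.26 × 20.925 ≈ 130.991 kt.
130.991 × 1.151 ≈ 150.77 mph → 151 mph.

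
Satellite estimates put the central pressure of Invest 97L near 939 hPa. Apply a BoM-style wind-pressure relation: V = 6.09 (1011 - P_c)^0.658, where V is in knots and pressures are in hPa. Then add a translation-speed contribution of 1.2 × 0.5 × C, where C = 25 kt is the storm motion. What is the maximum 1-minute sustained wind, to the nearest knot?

117 kt

ΔP = 1011 − 939 = 72 hPa.
72^0.658 ≈ 16.677.
V ≈ 6.09 × 16.677 ≈ 101.6 kt.
Translation term: 1.2 × 0.5 × 25 = 15 kt.
Corrected V ≈ 116.6 kt → 117 kt.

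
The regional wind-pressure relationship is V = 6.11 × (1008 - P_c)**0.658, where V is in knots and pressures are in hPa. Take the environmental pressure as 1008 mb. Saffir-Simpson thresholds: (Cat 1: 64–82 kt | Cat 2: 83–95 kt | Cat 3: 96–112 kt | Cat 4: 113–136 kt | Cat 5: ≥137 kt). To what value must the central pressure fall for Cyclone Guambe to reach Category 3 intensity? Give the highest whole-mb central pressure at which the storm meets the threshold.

942 mb

Category 3 begins at V = 96 kt.
Required ΔP = (96/6.11)^(1/0.658) = 15.712^1.520 ≈ 65.76 mb.
P_c ≤ 1008 − 65.76 = 942.24, so the highest integer P_c is 942 mb.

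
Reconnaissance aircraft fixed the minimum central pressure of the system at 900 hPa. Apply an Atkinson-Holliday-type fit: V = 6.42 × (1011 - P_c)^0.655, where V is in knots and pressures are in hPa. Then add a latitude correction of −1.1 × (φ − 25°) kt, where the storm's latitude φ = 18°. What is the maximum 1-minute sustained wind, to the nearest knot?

ΔP = 1011 − 900 = 111 hPa.
111^0.655 ≈ 21.862.
V ≈ 6.42 × 21.862 ≈ 140.4 kt.
Latitude correction: −1.1 × (18 − 25) = 7.7 kt.
Corrected V ≈ 148.1 kt → 148 kt.

148 kt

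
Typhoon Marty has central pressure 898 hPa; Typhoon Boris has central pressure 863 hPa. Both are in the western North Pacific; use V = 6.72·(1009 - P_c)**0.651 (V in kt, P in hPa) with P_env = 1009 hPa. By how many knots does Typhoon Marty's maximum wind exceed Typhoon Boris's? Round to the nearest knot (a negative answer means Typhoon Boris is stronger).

Typhoon Marty: ΔP = 111; V ≈ 6.72 × 111^0.651 ≈ 144.17 kt.
Typhoon Boris: ΔP = 146; V ≈ 6.72 × 146^0.651 ≈ 172.33 kt.
Difference ≈ 144.17 − 172.33 = -28.16 → -28 kt.

-28 kt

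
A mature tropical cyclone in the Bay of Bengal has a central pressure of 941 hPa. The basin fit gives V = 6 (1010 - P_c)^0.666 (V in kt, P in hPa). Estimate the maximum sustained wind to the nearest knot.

101 kt

ΔP = 1010 − 941 = 69 hPa.
69^0.666 ≈ 16.775.
V ≈ 6 × 16.775 ≈ 100.7 kt.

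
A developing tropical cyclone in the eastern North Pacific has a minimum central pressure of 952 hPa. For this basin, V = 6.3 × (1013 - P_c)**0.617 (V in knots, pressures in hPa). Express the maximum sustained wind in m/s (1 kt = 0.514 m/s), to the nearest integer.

ΔP = 1013 − 952 = 61 hPa.
V ≈ 6.3 × 61^0.617 = 6.3 × 12.634 ≈ 79.596 kt.
79.596 × 0.514 ≈ 40.91 m/s → 41 m/s.

41 m/s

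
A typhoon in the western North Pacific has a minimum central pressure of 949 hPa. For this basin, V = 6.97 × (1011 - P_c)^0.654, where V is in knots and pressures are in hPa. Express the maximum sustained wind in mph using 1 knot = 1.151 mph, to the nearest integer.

ΔP = 1011 − 949 = 62 hPa.
V ≈ 6.97 × 62^0.654 = 6.97 × 14.867 ≈ 103.623 kt.
103.623 × 1.151 ≈ 119.27 mph → 119 mph.

119 mph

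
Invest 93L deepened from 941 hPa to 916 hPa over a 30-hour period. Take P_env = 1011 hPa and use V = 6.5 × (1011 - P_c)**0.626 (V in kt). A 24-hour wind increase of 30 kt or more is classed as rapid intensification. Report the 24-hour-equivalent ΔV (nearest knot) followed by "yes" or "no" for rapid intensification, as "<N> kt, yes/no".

16 kt, no

V₁: ΔP = 70, V ≈ 6.5 × 70^0.626 ≈ 92.88 kt.
V₂: ΔP = 95, V ≈ 6.5 × 95^0.626 ≈ 112.45 kt.
ΔV over 30 h = 19.57 kt → 24 h equivalent = 19.57 × 24/30 ≈ 15.66 kt.
16 kt < 30 kt ⇒ not rapid intensification.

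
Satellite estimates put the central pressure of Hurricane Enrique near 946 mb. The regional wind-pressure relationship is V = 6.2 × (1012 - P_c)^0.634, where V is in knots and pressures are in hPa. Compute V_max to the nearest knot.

88 kt

ΔP = 1012 − 946 = 66 mb.
66^0.634 ≈ 14.243.
V ≈ 6.2 × 14.243 ≈ 88.3 kt.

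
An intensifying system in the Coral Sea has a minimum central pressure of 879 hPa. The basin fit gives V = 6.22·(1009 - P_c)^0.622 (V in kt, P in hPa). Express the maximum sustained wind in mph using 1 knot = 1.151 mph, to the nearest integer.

ΔP = 1009 − 879 = 130 hPa.
V ≈ 6.22 × 130^0.622 = 6.22 × 20.648 ≈ 128.429 kt.
128.429 × 1.151 ≈ 147.82 mph → 148 mph.

148 mph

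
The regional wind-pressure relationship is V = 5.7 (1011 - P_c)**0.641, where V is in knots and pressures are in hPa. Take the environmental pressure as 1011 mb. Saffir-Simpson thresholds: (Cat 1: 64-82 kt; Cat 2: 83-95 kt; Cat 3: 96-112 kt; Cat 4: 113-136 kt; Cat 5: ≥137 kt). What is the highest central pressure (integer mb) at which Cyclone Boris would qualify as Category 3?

929 mb

Category 3 begins at V = 96 kt.
Required ΔP = (96/5.7)^(1/0.641) = 16.842^1.560 ≈ 81.89 mb.
P_c ≤ 1011 − 81.89 = 929.11, so the highest integer P_c is 929 mb.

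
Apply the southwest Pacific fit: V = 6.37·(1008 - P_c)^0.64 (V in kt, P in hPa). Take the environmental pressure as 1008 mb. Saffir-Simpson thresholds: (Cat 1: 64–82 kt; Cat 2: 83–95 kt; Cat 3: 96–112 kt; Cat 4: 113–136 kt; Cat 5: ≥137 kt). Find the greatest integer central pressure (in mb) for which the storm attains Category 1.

Category 1 begins at V = 64 kt.
Required ΔP = (64/6.37)^(1/0.64) = 10.047^1.562 ≈ 36.79 mb.
P_c ≤ 1008 − 36.79 = 971.21, so the highest integer P_c is 971 mb.

971 mb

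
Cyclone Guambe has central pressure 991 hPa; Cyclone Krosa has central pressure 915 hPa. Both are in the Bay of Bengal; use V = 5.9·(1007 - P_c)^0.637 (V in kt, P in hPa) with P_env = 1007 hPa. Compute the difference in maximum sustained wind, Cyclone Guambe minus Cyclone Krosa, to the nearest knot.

Cyclone Guambe: ΔP = 16; V ≈ 5.9 × 16^0.637 ≈ 34.50 kt.
Cyclone Krosa: ΔP = 92; V ≈ 5.9 × 92^0.637 ≈ 105.14 kt.
Difference ≈ 34.50 − 105.14 = -70.64 → -71 kt.

-71 kt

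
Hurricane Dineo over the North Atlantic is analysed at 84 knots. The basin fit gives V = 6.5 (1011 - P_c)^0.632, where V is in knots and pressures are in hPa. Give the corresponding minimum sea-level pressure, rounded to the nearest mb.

ΔP = (V / 6.5)^(1/0.632) = (84/6.5)^1.582.
84/6.5 = 12.923; 12.923^1.582 ≈ 57.34 mb.
P_c = 1011 − 57.34 = 953.66 ≈ 954 mb.

954 mb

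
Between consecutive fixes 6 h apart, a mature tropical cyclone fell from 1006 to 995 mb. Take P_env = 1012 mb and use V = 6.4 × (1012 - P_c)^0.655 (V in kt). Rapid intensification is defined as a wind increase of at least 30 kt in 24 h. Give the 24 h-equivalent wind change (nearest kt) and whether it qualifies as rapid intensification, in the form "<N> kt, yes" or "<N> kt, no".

V₁: ΔP = 6, V ≈ 6.4 × 6^0.655 ≈ 20.70 kt.
V₂: ΔP = 17, V ≈ 6.4 × 17^0.655 ≈ 40.94 kt.
ΔV over 6 h = 20.24 kt → 24 h equivalent = 20.24 × 24/6 ≈ 80.96 kt.
81 kt ≥ 30 kt ⇒ rapid intensification.

81 kt, yes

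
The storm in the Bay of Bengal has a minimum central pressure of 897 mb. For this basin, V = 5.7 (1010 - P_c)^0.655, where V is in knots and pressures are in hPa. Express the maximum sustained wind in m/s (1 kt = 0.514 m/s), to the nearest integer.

ΔP = 1010 − 897 = 113 mb.
V ≈ 5.7 × 113^0.655 = 5.7 × 22.119 ≈ 126.079 kt.
126.079 × 0.514 ≈ 64.80 m/s → 65 m/s.

65 m/s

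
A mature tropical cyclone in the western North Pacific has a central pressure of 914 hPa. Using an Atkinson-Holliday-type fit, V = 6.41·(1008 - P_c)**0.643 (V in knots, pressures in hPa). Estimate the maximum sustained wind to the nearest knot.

119 kt

ΔP = 1008 − 914 = 94 hPa.
94^0.643 ≈ 18.566.
V ≈ 6.41 × 18.566 ≈ 119.0 kt.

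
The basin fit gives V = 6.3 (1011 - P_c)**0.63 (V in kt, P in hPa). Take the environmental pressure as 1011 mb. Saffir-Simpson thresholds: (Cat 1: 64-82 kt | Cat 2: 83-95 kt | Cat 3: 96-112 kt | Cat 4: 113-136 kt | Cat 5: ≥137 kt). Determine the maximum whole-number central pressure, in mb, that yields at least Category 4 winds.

Category 4 begins at V = 113 kt.
Required ΔP = (113/6.3)^(1/0.63) = 17.937^1.587 ≈ 97.74 mb.
P_c ≤ 1011 − 97.74 = 913.26, so the highest integer P_c is 913 mb.

913 mb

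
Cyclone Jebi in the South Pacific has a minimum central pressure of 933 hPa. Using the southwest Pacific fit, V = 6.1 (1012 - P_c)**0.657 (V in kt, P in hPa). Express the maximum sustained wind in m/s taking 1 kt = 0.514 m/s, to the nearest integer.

55 m/s

ΔP = 1012 − 933 = 79 hPa.
V ≈ 6.1 × 79^0.657 = 6.1 × 17.650 ≈ 107.664 kt.
107.664 × 0.514 ≈ 55.34 m/s → 55 m/s.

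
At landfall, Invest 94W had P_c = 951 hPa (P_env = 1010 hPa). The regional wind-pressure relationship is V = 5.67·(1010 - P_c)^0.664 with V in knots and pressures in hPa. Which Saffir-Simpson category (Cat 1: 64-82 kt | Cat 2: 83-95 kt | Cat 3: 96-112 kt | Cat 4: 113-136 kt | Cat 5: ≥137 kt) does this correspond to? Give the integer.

2

ΔP = 1010 − 951 = 59 hPa.
V ≈ 5.67 × 59^0.664 = 5.67 × 14.99 ≈ 85 kt.
85 kt falls in the Category 2 band.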